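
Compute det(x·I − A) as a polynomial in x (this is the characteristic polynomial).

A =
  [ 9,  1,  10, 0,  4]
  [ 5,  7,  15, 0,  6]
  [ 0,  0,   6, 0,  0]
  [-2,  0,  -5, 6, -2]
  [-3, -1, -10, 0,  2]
x^5 - 30*x^4 + 360*x^3 - 2160*x^2 + 6480*x - 7776

Expanding det(x·I − A) (e.g. by cofactor expansion or by noting that A is similar to its Jordan form J, which has the same characteristic polynomial as A) gives
  χ_A(x) = x^5 - 30*x^4 + 360*x^3 - 2160*x^2 + 6480*x - 7776
which factors as (x - 6)^5. The eigenvalues (with algebraic multiplicities) are λ = 6 with multiplicity 5.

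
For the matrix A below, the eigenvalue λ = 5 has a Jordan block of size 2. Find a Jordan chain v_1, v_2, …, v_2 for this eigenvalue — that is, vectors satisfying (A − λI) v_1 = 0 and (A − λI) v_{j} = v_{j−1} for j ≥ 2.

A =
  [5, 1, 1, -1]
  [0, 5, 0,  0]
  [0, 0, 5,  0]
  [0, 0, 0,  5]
A Jordan chain for λ = 5 of length 2:
v_1 = (1, 0, 0, 0)ᵀ
v_2 = (0, 1, 0, 0)ᵀ

Let N = A − (5)·I. We want v_2 with N^2 v_2 = 0 but N^1 v_2 ≠ 0; then v_{j-1} := N · v_j for j = 2, …, 2.

Pick v_2 = (0, 1, 0, 0)ᵀ.
Then v_1 = N · v_2 = (1, 0, 0, 0)ᵀ.

Sanity check: (A − (5)·I) v_1 = (0, 0, 0, 0)ᵀ = 0. ✓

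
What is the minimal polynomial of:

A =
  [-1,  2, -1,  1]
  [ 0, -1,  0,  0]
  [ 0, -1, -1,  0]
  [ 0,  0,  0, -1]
x^3 + 3*x^2 + 3*x + 1

The characteristic polynomial is χ_A(x) = (x + 1)^4, so the eigenvalues are known. The minimal polynomial is
  m_A(x) = Π_λ (x − λ)^{k_λ}
where k_λ is the size of the *largest* Jordan block for λ (equivalently, the smallest k with (A − λI)^k v = 0 for every generalised eigenvector v of λ).

  λ = -1: largest Jordan block has size 3, contributing (x + 1)^3

So m_A(x) = (x + 1)^3 = x^3 + 3*x^2 + 3*x + 1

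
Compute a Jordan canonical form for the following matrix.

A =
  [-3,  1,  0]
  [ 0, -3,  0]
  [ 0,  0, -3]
J_2(-3) ⊕ J_1(-3)

The characteristic polynomial is
  det(x·I − A) = x^3 + 9*x^2 + 27*x + 27 = (x + 3)^3

Eigenvalues and multiplicities (the geometric multiplicity of λ is n − rank(A − λI), which equals the number of Jordan blocks for λ):
  λ = -3: algebraic multiplicity = 3, geometric multiplicity = 2

Determining the block sizes for each eigenvalue:
  λ = -3: 2 blocks summing to 3 forces exactly one block of size 2 and the rest size 1 → block sizes [2, 1]

Assembling the blocks gives a Jordan form
J =
  [-3,  1,  0]
  [ 0, -3,  0]
  [ 0,  0, -3]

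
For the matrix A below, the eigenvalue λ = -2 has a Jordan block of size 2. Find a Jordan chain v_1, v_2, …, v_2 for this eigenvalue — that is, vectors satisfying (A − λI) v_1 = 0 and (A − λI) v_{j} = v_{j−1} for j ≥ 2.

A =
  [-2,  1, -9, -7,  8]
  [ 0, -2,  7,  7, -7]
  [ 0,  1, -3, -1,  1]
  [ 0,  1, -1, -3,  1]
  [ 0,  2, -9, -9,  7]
A Jordan chain for λ = -2 of length 2:
v_1 = (1, 0, 1, 1, 2)ᵀ
v_2 = (0, 1, 0, 0, 0)ᵀ

Let N = A − (-2)·I. We want v_2 with N^2 v_2 = 0 but N^1 v_2 ≠ 0; then v_{j-1} := N · v_j for j = 2, …, 2.

Pick v_2 = (0, 1, 0, 0, 0)ᵀ.
Then v_1 = N · v_2 = (1, 0, 1, 1, 2)ᵀ.

Sanity check: (A − (-2)·I) v_1 = (0, 0, 0, 0, 0)ᵀ = 0. ✓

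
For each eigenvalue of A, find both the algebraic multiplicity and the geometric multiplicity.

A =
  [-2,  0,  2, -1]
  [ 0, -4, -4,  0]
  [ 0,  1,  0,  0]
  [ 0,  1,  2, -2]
λ = -2: alg = 4, geom = 2

Step 1 — factor the characteristic polynomial to read off the algebraic multiplicities:
  χ_A(x) = (x + 2)^4

Step 2 — compute geometric multiplicities via the rank-nullity identity g(λ) = n − rank(A − λI):
  rank(A − (-2)·I) = 2, so dim ker(A − (-2)·I) = n − 2 = 2

Summary:
  λ = -2: algebraic multiplicity = 4, geometric multiplicity = 2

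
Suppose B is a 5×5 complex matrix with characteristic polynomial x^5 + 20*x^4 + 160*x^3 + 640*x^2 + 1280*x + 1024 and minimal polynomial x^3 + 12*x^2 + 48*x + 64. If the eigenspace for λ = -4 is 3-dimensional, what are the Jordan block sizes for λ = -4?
Block sizes for λ = -4: [3, 1, 1]

Step 1 — from the characteristic polynomial, algebraic multiplicity of λ = -4 is 5. From dim ker(B − (-4)·I) = 3, there are exactly 3 Jordan blocks for λ = -4.
Step 2 — from the minimal polynomial, the factor (x + 4)^3 tells us the largest block for λ = -4 has size 3.
Step 3 — with total size 5, 3 blocks, and largest block 3, the block sizes (in nonincreasing order) are [3, 1, 1].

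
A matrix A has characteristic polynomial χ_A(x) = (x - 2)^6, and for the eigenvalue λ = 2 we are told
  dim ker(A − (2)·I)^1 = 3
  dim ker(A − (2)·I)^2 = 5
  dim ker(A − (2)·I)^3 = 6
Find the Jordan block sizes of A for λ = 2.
Block sizes for λ = 2: [3, 2, 1]

From the dimensions of kernels of powers, the number of Jordan blocks of size at least j is d_j − d_{j−1} where d_j = dim ker(N^j) (with d_0 = 0). Computing the differences gives [3, 2, 1].
The number of blocks of size exactly k is (#blocks of size ≥ k) − (#blocks of size ≥ k + 1), so the partition is: 1 block(s) of size 1, 1 block(s) of size 2, 1 block(s) of size 3.
In nonincreasing order the block sizes are [3, 2, 1].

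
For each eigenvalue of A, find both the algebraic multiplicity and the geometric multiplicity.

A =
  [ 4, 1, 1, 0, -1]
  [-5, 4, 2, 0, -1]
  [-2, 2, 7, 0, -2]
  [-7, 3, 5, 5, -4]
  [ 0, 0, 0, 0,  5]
λ = 5: alg = 5, geom = 2

Step 1 — factor the characteristic polynomial to read off the algebraic multiplicities:
  χ_A(x) = (x - 5)^5

Step 2 — compute geometric multiplicities via the rank-nullity identity g(λ) = n − rank(A − λI):
  rank(A − (5)·I) = 3, so dim ker(A − (5)·I) = n − 3 = 2

Summary:
  λ = 5: algebraic multiplicity = 5, geometric multiplicity = 2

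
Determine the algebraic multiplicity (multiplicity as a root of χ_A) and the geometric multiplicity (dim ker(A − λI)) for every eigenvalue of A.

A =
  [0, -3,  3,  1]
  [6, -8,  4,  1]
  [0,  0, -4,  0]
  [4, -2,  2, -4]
λ = -4: alg = 4, geom = 2

Step 1 — factor the characteristic polynomial to read off the algebraic multiplicities:
  χ_A(x) = (x + 4)^4

Step 2 — compute geometric multiplicities via the rank-nullity identity g(λ) = n − rank(A − λI):
  rank(A − (-4)·I) = 2, so dim ker(A − (-4)·I) = n − 2 = 2

Summary:
  λ = -4: algebraic multiplicity = 4, geometric multiplicity = 2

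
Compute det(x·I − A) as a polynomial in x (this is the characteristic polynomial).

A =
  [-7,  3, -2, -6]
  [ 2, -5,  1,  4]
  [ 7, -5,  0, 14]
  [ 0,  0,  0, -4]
x^4 + 16*x^3 + 96*x^2 + 256*x + 256

Expanding det(x·I − A) (e.g. by cofactor expansion or by noting that A is similar to its Jordan form J, which has the same characteristic polynomial as A) gives
  χ_A(x) = x^4 + 16*x^3 + 96*x^2 + 256*x + 256
which factors as (x + 4)^4. The eigenvalues (with algebraic multiplicities) are λ = -4 with multiplicity 4.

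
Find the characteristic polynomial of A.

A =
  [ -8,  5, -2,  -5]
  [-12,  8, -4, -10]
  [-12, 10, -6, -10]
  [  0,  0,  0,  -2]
x^4 + 8*x^3 + 24*x^2 + 32*x + 16

Expanding det(x·I − A) (e.g. by cofactor expansion or by noting that A is similar to its Jordan form J, which has the same characteristic polynomial as A) gives
  χ_A(x) = x^4 + 8*x^3 + 24*x^2 + 32*x + 16
which factors as (x + 2)^4. The eigenvalues (with algebraic multiplicities) are λ = -2 with multiplicity 4.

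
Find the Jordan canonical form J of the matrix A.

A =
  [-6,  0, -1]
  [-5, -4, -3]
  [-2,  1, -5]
J_3(-5)

The characteristic polynomial is
  det(x·I − A) = x^3 + 15*x^2 + 75*x + 125 = (x + 5)^3

Eigenvalues and multiplicities (the geometric multiplicity of λ is n − rank(A − λI), which equals the number of Jordan blocks for λ):
  λ = -5: algebraic multiplicity = 3, geometric multiplicity = 1

Determining the block sizes for each eigenvalue:
  λ = -5: one block (gm = 1), so the single block has size am = 3 → block sizes [3]

Assembling the blocks gives a Jordan form
J =
  [-5,  1,  0]
  [ 0, -5,  1]
  [ 0,  0, -5]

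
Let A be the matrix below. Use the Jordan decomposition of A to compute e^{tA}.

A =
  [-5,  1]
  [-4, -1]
e^{tA} =
  [-2*t*exp(-3*t) + exp(-3*t), t*exp(-3*t)]
  [-4*t*exp(-3*t), 2*t*exp(-3*t) + exp(-3*t)]

Strategy: write A = P · J · P⁻¹ where J is a Jordan canonical form, so e^{tA} = P · e^{tJ} · P⁻¹, and e^{tJ} can be computed block-by-block.

A has Jordan form
J =
  [-3,  1]
  [ 0, -3]
(up to reordering of blocks).

Per-block formulas:
  For a 2×2 Jordan block J_2(-3): exp(t · J_2(-3)) = e^(-3t)·(I + t·N), where N is the 2×2 nilpotent shift.

After assembling e^{tJ} and conjugating by P, we get:

e^{tA} =
  [-2*t*exp(-3*t) + exp(-3*t), t*exp(-3*t)]
  [-4*t*exp(-3*t), 2*t*exp(-3*t) + exp(-3*t)]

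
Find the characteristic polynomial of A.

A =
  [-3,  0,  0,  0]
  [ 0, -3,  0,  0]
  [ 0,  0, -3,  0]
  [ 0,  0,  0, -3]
x^4 + 12*x^3 + 54*x^2 + 108*x + 81

Expanding det(x·I − A) (e.g. by cofactor expansion or by noting that A is similar to its Jordan form J, which has the same characteristic polynomial as A) gives
  χ_A(x) = x^4 + 12*x^3 + 54*x^2 + 108*x + 81
which factors as (x + 3)^4. The eigenvalues (with algebraic multiplicities) are λ = -3 with multiplicity 4.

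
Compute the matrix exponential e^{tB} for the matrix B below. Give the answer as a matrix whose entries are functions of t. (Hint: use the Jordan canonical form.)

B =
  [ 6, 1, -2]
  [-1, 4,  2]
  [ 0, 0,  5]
e^{tB} =
  [t*exp(5*t) + exp(5*t), t*exp(5*t), -2*t*exp(5*t)]
  [-t*exp(5*t), -t*exp(5*t) + exp(5*t), 2*t*exp(5*t)]
  [0, 0, exp(5*t)]

Strategy: write B = P · J · P⁻¹ where J is a Jordan canonical form, so e^{tB} = P · e^{tJ} · P⁻¹, and e^{tJ} can be computed block-by-block.

B has Jordan form
J =
  [5, 1, 0]
  [0, 5, 0]
  [0, 0, 5]
(up to reordering of blocks).

Per-block formulas:
  For a 1×1 block at λ = 5: exp(t · [5]) = [e^(5t)].
  For a 2×2 Jordan block J_2(5): exp(t · J_2(5)) = e^(5t)·(I + t·N), where N is the 2×2 nilpotent shift.

After assembling e^{tJ} and conjugating by P, we get:

e^{tB} =
  [t*exp(5*t) + exp(5*t), t*exp(5*t), -2*t*exp(5*t)]
  [-t*exp(5*t), -t*exp(5*t) + exp(5*t), 2*t*exp(5*t)]
  [0, 0, exp(5*t)]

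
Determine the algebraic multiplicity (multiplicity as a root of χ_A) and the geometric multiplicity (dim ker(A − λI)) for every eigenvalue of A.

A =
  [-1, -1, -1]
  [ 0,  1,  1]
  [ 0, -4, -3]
λ = -1: alg = 3, geom = 1

Step 1 — factor the characteristic polynomial to read off the algebraic multiplicities:
  χ_A(x) = (x + 1)^3

Step 2 — compute geometric multiplicities via the rank-nullity identity g(λ) = n − rank(A − λI):
  rank(A − (-1)·I) = 2, so dim ker(A − (-1)·I) = n − 2 = 1

Summary:
  λ = -1: algebraic multiplicity = 3, geometric multiplicity = 1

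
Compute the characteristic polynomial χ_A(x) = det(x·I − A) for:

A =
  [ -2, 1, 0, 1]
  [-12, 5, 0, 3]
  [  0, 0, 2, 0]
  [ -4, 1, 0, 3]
x^4 - 8*x^3 + 24*x^2 - 32*x + 16

Expanding det(x·I − A) (e.g. by cofactor expansion or by noting that A is similar to its Jordan form J, which has the same characteristic polynomial as A) gives
  χ_A(x) = x^4 - 8*x^3 + 24*x^2 - 32*x + 16
which factors as (x - 2)^4. The eigenvalues (with algebraic multiplicities) are λ = 2 with multiplicity 4.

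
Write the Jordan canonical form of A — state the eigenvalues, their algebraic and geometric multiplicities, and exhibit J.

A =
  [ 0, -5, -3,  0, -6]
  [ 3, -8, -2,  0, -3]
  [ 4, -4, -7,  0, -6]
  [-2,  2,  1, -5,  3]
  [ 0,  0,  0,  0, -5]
J_3(-5) ⊕ J_1(-5) ⊕ J_1(-5)

The characteristic polynomial is
  det(x·I − A) = x^5 + 25*x^4 + 250*x^3 + 1250*x^2 + 3125*x + 3125 = (x + 5)^5

Eigenvalues and multiplicities (the geometric multiplicity of λ is n − rank(A − λI), which equals the number of Jordan blocks for λ):
  λ = -5: algebraic multiplicity = 5, geometric multiplicity = 3

Determining the block sizes for each eigenvalue:
  λ = -5: with am = 5 and gm = 3, the partition is not yet determined (e.g. several partitions of 5 into 3 parts exist). Let N = A − (-5)·I. Computing rank(N^1) = 2, rank(N^2) = 1, rank(N^3) = 0; the number of blocks of size ≥ j is rank(N^{j−1}) − rank(N^j), giving [3, 1, 1]. So we have 1 block(s) of size 3, 2 block(s) of size 1 → block sizes [3, 1, 1]

Assembling the blocks gives a Jordan form
J =
  [-5,  1,  0,  0,  0]
  [ 0, -5,  1,  0,  0]
  [ 0,  0, -5,  0,  0]
  [ 0,  0,  0, -5,  0]
  [ 0,  0,  0,  0, -5]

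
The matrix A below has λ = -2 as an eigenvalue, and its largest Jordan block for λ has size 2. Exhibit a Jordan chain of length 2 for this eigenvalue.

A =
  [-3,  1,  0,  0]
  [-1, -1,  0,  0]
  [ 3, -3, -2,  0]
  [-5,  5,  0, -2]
A Jordan chain for λ = -2 of length 2:
v_1 = (-1, -1, 3, -5)ᵀ
v_2 = (1, 0, 0, 0)ᵀ

Let N = A − (-2)·I. We want v_2 with N^2 v_2 = 0 but N^1 v_2 ≠ 0; then v_{j-1} := N · v_j for j = 2, …, 2.

Pick v_2 = (1, 0, 0, 0)ᵀ.
Then v_1 = N · v_2 = (-1, -1, 3, -5)ᵀ.

Sanity check: (A − (-2)·I) v_1 = (0, 0, 0, 0)ᵀ = 0. ✓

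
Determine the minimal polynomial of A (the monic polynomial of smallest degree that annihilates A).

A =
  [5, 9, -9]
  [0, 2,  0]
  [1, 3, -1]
x^2 - 4*x + 4

The characteristic polynomial is χ_A(x) = (x - 2)^3, so the eigenvalues are known. The minimal polynomial is
  m_A(x) = Π_λ (x − λ)^{k_λ}
where k_λ is the size of the *largest* Jordan block for λ (equivalently, the smallest k with (A − λI)^k v = 0 for every generalised eigenvector v of λ).

  λ = 2: largest Jordan block has size 2, contributing (x − 2)^2

So m_A(x) = (x - 2)^2 = x^2 - 4*x + 4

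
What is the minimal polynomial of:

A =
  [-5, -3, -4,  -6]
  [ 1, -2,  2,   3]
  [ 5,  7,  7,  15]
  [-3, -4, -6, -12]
x^3 + 9*x^2 + 27*x + 27

The characteristic polynomial is χ_A(x) = (x + 3)^4, so the eigenvalues are known. The minimal polynomial is
  m_A(x) = Π_λ (x − λ)^{k_λ}
where k_λ is the size of the *largest* Jordan block for λ (equivalently, the smallest k with (A − λI)^k v = 0 for every generalised eigenvector v of λ).

  λ = -3: largest Jordan block has size 3, contributing (x + 3)^3

So m_A(x) = (x + 3)^3 = x^3 + 9*x^2 + 27*x + 27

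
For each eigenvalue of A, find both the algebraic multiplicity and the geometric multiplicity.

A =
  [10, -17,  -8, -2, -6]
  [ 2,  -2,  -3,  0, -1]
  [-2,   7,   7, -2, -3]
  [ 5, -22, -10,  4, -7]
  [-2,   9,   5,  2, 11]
λ = 6: alg = 5, geom = 2

Step 1 — factor the characteristic polynomial to read off the algebraic multiplicities:
  χ_A(x) = (x - 6)^5

Step 2 — compute geometric multiplicities via the rank-nullity identity g(λ) = n − rank(A − λI):
  rank(A − (6)·I) = 3, so dim ker(A − (6)·I) = n − 3 = 2

Summary:
  λ = 6: algebraic multiplicity = 5, geometric multiplicity = 2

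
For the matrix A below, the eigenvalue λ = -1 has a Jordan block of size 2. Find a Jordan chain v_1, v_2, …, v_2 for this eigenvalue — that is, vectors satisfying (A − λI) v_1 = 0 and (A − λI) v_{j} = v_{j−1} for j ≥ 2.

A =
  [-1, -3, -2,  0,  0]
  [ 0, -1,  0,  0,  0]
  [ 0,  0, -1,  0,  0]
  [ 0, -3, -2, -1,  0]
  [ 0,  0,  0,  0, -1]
A Jordan chain for λ = -1 of length 2:
v_1 = (-3, 0, 0, -3, 0)ᵀ
v_2 = (0, 1, 0, 0, 0)ᵀ

Let N = A − (-1)·I. We want v_2 with N^2 v_2 = 0 but N^1 v_2 ≠ 0; then v_{j-1} := N · v_j for j = 2, …, 2.

Pick v_2 = (0, 1, 0, 0, 0)ᵀ.
Then v_1 = N · v_2 = (-3, 0, 0, -3, 0)ᵀ.

Sanity check: (A − (-1)·I) v_1 = (0, 0, 0, 0, 0)ᵀ = 0. ✓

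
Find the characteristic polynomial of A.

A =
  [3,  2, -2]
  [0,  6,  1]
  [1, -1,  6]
x^3 - 15*x^2 + 75*x - 125

Expanding det(x·I − A) (e.g. by cofactor expansion or by noting that A is similar to its Jordan form J, which has the same characteristic polynomial as A) gives
  χ_A(x) = x^3 - 15*x^2 + 75*x - 125
which factors as (x - 5)^3. The eigenvalues (with algebraic multiplicities) are λ = 5 with multiplicity 3.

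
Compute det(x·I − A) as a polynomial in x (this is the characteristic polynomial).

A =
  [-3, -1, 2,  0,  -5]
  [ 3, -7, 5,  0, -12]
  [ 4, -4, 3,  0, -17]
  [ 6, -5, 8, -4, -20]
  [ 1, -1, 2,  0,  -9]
x^5 + 20*x^4 + 160*x^3 + 640*x^2 + 1280*x + 1024

Expanding det(x·I − A) (e.g. by cofactor expansion or by noting that A is similar to its Jordan form J, which has the same characteristic polynomial as A) gives
  χ_A(x) = x^5 + 20*x^4 + 160*x^3 + 640*x^2 + 1280*x + 1024
which factors as (x + 4)^5. The eigenvalues (with algebraic multiplicities) are λ = -4 with multiplicity 5.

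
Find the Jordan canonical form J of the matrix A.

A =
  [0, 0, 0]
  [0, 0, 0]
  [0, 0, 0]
J_1(0) ⊕ J_1(0) ⊕ J_1(0)

The characteristic polynomial is
  det(x·I − A) = x^3

Eigenvalues and multiplicities (the geometric multiplicity of λ is n − rank(A − λI), which equals the number of Jordan blocks for λ):
  λ = 0: algebraic multiplicity = 3, geometric multiplicity = 3

Determining the block sizes for each eigenvalue:
  λ = 0: gm = am = 3, so every block has size 1 → block sizes [1, 1, 1]

Assembling the blocks gives a Jordan form
J =
  [0, 0, 0]
  [0, 0, 0]
  [0, 0, 0]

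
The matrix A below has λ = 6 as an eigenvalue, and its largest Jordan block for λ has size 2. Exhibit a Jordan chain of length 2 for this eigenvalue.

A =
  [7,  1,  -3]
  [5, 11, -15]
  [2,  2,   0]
A Jordan chain for λ = 6 of length 2:
v_1 = (1, 5, 2)ᵀ
v_2 = (1, 0, 0)ᵀ

Let N = A − (6)·I. We want v_2 with N^2 v_2 = 0 but N^1 v_2 ≠ 0; then v_{j-1} := N · v_j for j = 2, …, 2.

Pick v_2 = (1, 0, 0)ᵀ.
Then v_1 = N · v_2 = (1, 5, 2)ᵀ.

Sanity check: (A − (6)·I) v_1 = (0, 0, 0)ᵀ = 0. ✓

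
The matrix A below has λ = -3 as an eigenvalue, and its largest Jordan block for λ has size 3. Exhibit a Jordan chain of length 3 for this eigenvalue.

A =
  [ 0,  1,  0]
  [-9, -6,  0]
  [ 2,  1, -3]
A Jordan chain for λ = -3 of length 3:
v_1 = (0, 0, -3)ᵀ
v_2 = (3, -9, 2)ᵀ
v_3 = (1, 0, 0)ᵀ

Let N = A − (-3)·I. We want v_3 with N^3 v_3 = 0 but N^2 v_3 ≠ 0; then v_{j-1} := N · v_j for j = 3, …, 2.

Pick v_3 = (1, 0, 0)ᵀ.
Then v_2 = N · v_3 = (3, -9, 2)ᵀ.
Then v_1 = N · v_2 = (0, 0, -3)ᵀ.

Sanity check: (A − (-3)·I) v_1 = (0, 0, 0)ᵀ = 0. ✓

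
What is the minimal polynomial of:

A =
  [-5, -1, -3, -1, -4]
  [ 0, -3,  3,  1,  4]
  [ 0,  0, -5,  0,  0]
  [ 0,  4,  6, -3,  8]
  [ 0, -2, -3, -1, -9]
x^3 + 15*x^2 + 75*x + 125

The characteristic polynomial is χ_A(x) = (x + 5)^5, so the eigenvalues are known. The minimal polynomial is
  m_A(x) = Π_λ (x − λ)^{k_λ}
where k_λ is the size of the *largest* Jordan block for λ (equivalently, the smallest k with (A − λI)^k v = 0 for every generalised eigenvector v of λ).

  λ = -5: largest Jordan block has size 3, contributing (x + 5)^3

So m_A(x) = (x + 5)^3 = x^3 + 15*x^2 + 75*x + 125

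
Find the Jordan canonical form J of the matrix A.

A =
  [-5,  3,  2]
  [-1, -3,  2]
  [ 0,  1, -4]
J_3(-4)

The characteristic polynomial is
  det(x·I − A) = x^3 + 12*x^2 + 48*x + 64 = (x + 4)^3

Eigenvalues and multiplicities (the geometric multiplicity of λ is n − rank(A − λI), which equals the number of Jordan blocks for λ):
  λ = -4: algebraic multiplicity = 3, geometric multiplicity = 1

Determining the block sizes for each eigenvalue:
  λ = -4: one block (gm = 1), so the single block has size am = 3 → block sizes [3]

Assembling the blocks gives a Jordan form
J =
  [-4,  1,  0]
  [ 0, -4,  1]
  [ 0,  0, -4]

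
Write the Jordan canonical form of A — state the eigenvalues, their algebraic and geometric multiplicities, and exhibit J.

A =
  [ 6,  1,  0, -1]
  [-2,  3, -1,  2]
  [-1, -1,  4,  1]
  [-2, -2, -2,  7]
J_3(5) ⊕ J_1(5)

The characteristic polynomial is
  det(x·I − A) = x^4 - 20*x^3 + 150*x^2 - 500*x + 625 = (x - 5)^4

Eigenvalues and multiplicities (the geometric multiplicity of λ is n − rank(A − λI), which equals the number of Jordan blocks for λ):
  λ = 5: algebraic multiplicity = 4, geometric multiplicity = 2

Determining the block sizes for each eigenvalue:
  λ = 5: with am = 4 and gm = 2, the partition is not yet determined (e.g. several partitions of 4 into 2 parts exist). Let N = A − (5)·I. Computing rank(N^1) = 2, rank(N^2) = 1, rank(N^3) = 0; the number of blocks of size ≥ j is rank(N^{j−1}) − rank(N^j), giving [2, 1, 1]. So we have 1 block(s) of size 3, 1 block(s) of size 1 → block sizes [3, 1]

Assembling the blocks gives a Jordan form
J =
  [5, 1, 0, 0]
  [0, 5, 1, 0]
  [0, 0, 5, 0]
  [0, 0, 0, 5]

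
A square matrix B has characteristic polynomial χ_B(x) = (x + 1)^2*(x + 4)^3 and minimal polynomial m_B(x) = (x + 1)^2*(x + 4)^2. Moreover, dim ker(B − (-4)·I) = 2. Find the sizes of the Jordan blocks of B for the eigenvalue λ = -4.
Block sizes for λ = -4: [2, 1]

Step 1 — from the characteristic polynomial, algebraic multiplicity of λ = -4 is 3. From dim ker(B − (-4)·I) = 2, there are exactly 2 Jordan blocks for λ = -4.
Step 2 — from the minimal polynomial, the factor (x + 4)^2 tells us the largest block for λ = -4 has size 2.
Step 3 — with total size 3, 2 blocks, and largest block 2, the block sizes (in nonincreasing order) are [2, 1].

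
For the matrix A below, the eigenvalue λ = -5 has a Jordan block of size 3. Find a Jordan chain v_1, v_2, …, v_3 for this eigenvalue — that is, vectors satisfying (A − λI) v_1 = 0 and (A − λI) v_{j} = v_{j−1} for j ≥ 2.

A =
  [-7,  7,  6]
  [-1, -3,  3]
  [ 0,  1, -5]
A Jordan chain for λ = -5 of length 3:
v_1 = (-3, 0, -1)ᵀ
v_2 = (-2, -1, 0)ᵀ
v_3 = (1, 0, 0)ᵀ

Let N = A − (-5)·I. We want v_3 with N^3 v_3 = 0 but N^2 v_3 ≠ 0; then v_{j-1} := N · v_j for j = 3, …, 2.

Pick v_3 = (1, 0, 0)ᵀ.
Then v_2 = N · v_3 = (-2, -1, 0)ᵀ.
Then v_1 = N · v_2 = (-3, 0, -1)ᵀ.

Sanity check: (A − (-5)·I) v_1 = (0, 0, 0)ᵀ = 0. ✓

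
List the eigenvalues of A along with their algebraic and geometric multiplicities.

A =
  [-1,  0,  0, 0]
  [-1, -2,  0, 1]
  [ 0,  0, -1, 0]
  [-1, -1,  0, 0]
λ = -1: alg = 4, geom = 3

Step 1 — factor the characteristic polynomial to read off the algebraic multiplicities:
  χ_A(x) = (x + 1)^4

Step 2 — compute geometric multiplicities via the rank-nullity identity g(λ) = n − rank(A − λI):
  rank(A − (-1)·I) = 1, so dim ker(A − (-1)·I) = n − 1 = 3

Summary:
  λ = -1: algebraic multiplicity = 4, geometric multiplicity = 3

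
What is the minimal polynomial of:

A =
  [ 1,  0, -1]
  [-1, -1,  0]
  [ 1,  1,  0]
x^3

The characteristic polynomial is χ_A(x) = x^3, so the eigenvalues are known. The minimal polynomial is
  m_A(x) = Π_λ (x − λ)^{k_λ}
where k_λ is the size of the *largest* Jordan block for λ (equivalently, the smallest k with (A − λI)^k v = 0 for every generalised eigenvector v of λ).

  λ = 0: largest Jordan block has size 3, contributing (x − 0)^3

So m_A(x) = x^3 = x^3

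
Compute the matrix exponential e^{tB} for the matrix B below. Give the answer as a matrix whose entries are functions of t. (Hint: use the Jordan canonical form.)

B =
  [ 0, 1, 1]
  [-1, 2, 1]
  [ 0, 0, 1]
e^{tB} =
  [-t*exp(t) + exp(t), t*exp(t), t*exp(t)]
  [-t*exp(t), t*exp(t) + exp(t), t*exp(t)]
  [0, 0, exp(t)]

Strategy: write B = P · J · P⁻¹ where J is a Jordan canonical form, so e^{tB} = P · e^{tJ} · P⁻¹, and e^{tJ} can be computed block-by-block.

B has Jordan form
J =
  [1, 1, 0]
  [0, 1, 0]
  [0, 0, 1]
(up to reordering of blocks).

Per-block formulas:
  For a 1×1 block at λ = 1: exp(t · [1]) = [e^(1t)].
  For a 2×2 Jordan block J_2(1): exp(t · J_2(1)) = e^(1t)·(I + t·N), where N is the 2×2 nilpotent shift.

After assembling e^{tJ} and conjugating by P, we get:

e^{tB} =
  [-t*exp(t) + exp(t), t*exp(t), t*exp(t)]
  [-t*exp(t), t*exp(t) + exp(t), t*exp(t)]
  [0, 0, exp(t)]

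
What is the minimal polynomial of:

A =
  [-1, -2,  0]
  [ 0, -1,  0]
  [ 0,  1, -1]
x^2 + 2*x + 1

The characteristic polynomial is χ_A(x) = (x + 1)^3, so the eigenvalues are known. The minimal polynomial is
  m_A(x) = Π_λ (x − λ)^{k_λ}
where k_λ is the size of the *largest* Jordan block for λ (equivalently, the smallest k with (A − λI)^k v = 0 for every generalised eigenvector v of λ).

  λ = -1: largest Jordan block has size 2, contributing (x + 1)^2

So m_A(x) = (x + 1)^2 = x^2 + 2*x + 1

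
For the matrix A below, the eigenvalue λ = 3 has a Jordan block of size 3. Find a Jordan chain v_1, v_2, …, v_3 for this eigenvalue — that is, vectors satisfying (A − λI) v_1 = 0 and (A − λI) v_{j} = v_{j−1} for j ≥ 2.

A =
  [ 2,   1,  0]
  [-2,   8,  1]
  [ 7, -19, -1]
A Jordan chain for λ = 3 of length 3:
v_1 = (-1, -1, 3)ᵀ
v_2 = (-1, -2, 7)ᵀ
v_3 = (1, 0, 0)ᵀ

Let N = A − (3)·I. We want v_3 with N^3 v_3 = 0 but N^2 v_3 ≠ 0; then v_{j-1} := N · v_j for j = 3, …, 2.

Pick v_3 = (1, 0, 0)ᵀ.
Then v_2 = N · v_3 = (-1, -2, 7)ᵀ.
Then v_1 = N · v_2 = (-1, -1, 3)ᵀ.

Sanity check: (A − (3)·I) v_1 = (0, 0, 0)ᵀ = 0. ✓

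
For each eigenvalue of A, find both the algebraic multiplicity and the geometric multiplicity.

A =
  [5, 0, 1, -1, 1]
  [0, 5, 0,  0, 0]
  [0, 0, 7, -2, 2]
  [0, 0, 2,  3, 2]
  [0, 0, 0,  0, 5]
λ = 5: alg = 5, geom = 4

Step 1 — factor the characteristic polynomial to read off the algebraic multiplicities:
  χ_A(x) = (x - 5)^5

Step 2 — compute geometric multiplicities via the rank-nullity identity g(λ) = n − rank(A − λI):
  rank(A − (5)·I) = 1, so dim ker(A − (5)·I) = n − 1 = 4

Summary:
  λ = 5: algebraic multiplicity = 5, geometric multiplicity = 4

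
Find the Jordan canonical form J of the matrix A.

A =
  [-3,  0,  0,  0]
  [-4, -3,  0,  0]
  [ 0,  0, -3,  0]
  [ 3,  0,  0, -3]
J_2(-3) ⊕ J_1(-3) ⊕ J_1(-3)

The characteristic polynomial is
  det(x·I − A) = x^4 + 12*x^3 + 54*x^2 + 108*x + 81 = (x + 3)^4

Eigenvalues and multiplicities (the geometric multiplicity of λ is n − rank(A − λI), which equals the number of Jordan blocks for λ):
  λ = -3: algebraic multiplicity = 4, geometric multiplicity = 3

Determining the block sizes for each eigenvalue:
  λ = -3: 3 blocks summing to 4 forces exactly one block of size 2 and the rest size 1 → block sizes [2, 1, 1]

Assembling the blocks gives a Jordan form
J =
  [-3,  1,  0,  0]
  [ 0, -3,  0,  0]
  [ 0,  0, -3,  0]
  [ 0,  0,  0, -3]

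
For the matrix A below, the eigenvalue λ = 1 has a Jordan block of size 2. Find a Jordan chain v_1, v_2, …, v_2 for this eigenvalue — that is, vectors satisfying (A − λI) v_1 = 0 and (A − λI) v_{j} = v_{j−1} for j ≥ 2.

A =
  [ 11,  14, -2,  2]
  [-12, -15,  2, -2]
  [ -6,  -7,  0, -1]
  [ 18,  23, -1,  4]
A Jordan chain for λ = 1 of length 2:
v_1 = (-6, 6, 3, -9)ᵀ
v_2 = (2, -2, -1, 0)ᵀ

Let N = A − (1)·I. We want v_2 with N^2 v_2 = 0 but N^1 v_2 ≠ 0; then v_{j-1} := N · v_j for j = 2, …, 2.

Pick v_2 = (2, -2, -1, 0)ᵀ.
Then v_1 = N · v_2 = (-6, 6, 3, -9)ᵀ.

Sanity check: (A − (1)·I) v_1 = (0, 0, 0, 0)ᵀ = 0. ✓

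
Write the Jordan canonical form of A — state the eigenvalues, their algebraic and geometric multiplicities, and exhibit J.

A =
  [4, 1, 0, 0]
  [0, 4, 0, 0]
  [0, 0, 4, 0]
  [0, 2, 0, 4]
J_2(4) ⊕ J_1(4) ⊕ J_1(4)

The characteristic polynomial is
  det(x·I − A) = x^4 - 16*x^3 + 96*x^2 - 256*x + 256 = (x - 4)^4

Eigenvalues and multiplicities (the geometric multiplicity of λ is n − rank(A − λI), which equals the number of Jordan blocks for λ):
  λ = 4: algebraic multiplicity = 4, geometric multiplicity = 3

Determining the block sizes for each eigenvalue:
  λ = 4: 3 blocks summing to 4 forces exactly one block of size 2 and the rest size 1 → block sizes [2, 1, 1]

Assembling the blocks gives a Jordan form
J =
  [4, 1, 0, 0]
  [0, 4, 0, 0]
  [0, 0, 4, 0]
  [0, 0, 0, 4]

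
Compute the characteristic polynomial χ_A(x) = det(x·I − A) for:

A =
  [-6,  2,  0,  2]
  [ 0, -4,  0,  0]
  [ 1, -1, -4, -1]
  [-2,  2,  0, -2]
x^4 + 16*x^3 + 96*x^2 + 256*x + 256

Expanding det(x·I − A) (e.g. by cofactor expansion or by noting that A is similar to its Jordan form J, which has the same characteristic polynomial as A) gives
  χ_A(x) = x^4 + 16*x^3 + 96*x^2 + 256*x + 256
which factors as (x + 4)^4. The eigenvalues (with algebraic multiplicities) are λ = -4 with multiplicity 4.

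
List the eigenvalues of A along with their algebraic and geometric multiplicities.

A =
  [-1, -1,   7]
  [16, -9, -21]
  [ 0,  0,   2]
λ = -5: alg = 2, geom = 1; λ = 2: alg = 1, geom = 1

Step 1 — factor the characteristic polynomial to read off the algebraic multiplicities:
  χ_A(x) = (x - 2)*(x + 5)^2

Step 2 — compute geometric multiplicities via the rank-nullity identity g(λ) = n − rank(A − λI):
  rank(A − (-5)·I) = 2, so dim ker(A − (-5)·I) = n − 2 = 1
  rank(A − (2)·I) = 2, so dim ker(A − (2)·I) = n − 2 = 1

Summary:
  λ = -5: algebraic multiplicity = 2, geometric multiplicity = 1
  λ = 2: algebraic multiplicity = 1, geometric multiplicity = 1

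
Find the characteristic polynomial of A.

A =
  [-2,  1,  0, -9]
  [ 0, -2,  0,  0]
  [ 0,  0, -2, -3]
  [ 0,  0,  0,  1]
x^4 + 5*x^3 + 6*x^2 - 4*x - 8

Expanding det(x·I − A) (e.g. by cofactor expansion or by noting that A is similar to its Jordan form J, which has the same characteristic polynomial as A) gives
  χ_A(x) = x^4 + 5*x^3 + 6*x^2 - 4*x - 8
which factors as (x - 1)*(x + 2)^3. The eigenvalues (with algebraic multiplicities) are λ = -2 with multiplicity 3, λ = 1 with multiplicity 1.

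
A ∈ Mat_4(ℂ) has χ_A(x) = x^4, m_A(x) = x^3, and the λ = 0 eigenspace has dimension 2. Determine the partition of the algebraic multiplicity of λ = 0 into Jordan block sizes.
Block sizes for λ = 0: [3, 1]

Step 1 — from the characteristic polynomial, algebraic multiplicity of λ = 0 is 4. From dim ker(A − (0)·I) = 2, there are exactly 2 Jordan blocks for λ = 0.
Step 2 — from the minimal polynomial, the factor (x − 0)^3 tells us the largest block for λ = 0 has size 3.
Step 3 — with total size 4, 2 blocks, and largest block 3, the block sizes (in nonincreasing order) are [3, 1].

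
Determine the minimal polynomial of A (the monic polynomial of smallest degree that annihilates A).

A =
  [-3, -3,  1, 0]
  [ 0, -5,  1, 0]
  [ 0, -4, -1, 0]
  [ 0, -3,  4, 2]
x^4 + 7*x^3 + 9*x^2 - 27*x - 54

The characteristic polynomial is χ_A(x) = (x - 2)*(x + 3)^3, so the eigenvalues are known. The minimal polynomial is
  m_A(x) = Π_λ (x − λ)^{k_λ}
where k_λ is the size of the *largest* Jordan block for λ (equivalently, the smallest k with (A − λI)^k v = 0 for every generalised eigenvector v of λ).

  λ = -3: largest Jordan block has size 3, contributing (x + 3)^3
  λ = 2: largest Jordan block has size 1, contributing (x − 2)

So m_A(x) = (x - 2)*(x + 3)^3 = x^4 + 7*x^3 + 9*x^2 - 27*x - 54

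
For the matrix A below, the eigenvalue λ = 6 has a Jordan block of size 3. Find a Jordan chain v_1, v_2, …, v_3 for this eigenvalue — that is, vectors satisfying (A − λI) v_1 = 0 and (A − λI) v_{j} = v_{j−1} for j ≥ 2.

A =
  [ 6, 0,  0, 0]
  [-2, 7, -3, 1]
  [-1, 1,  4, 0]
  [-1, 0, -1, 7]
A Jordan chain for λ = 6 of length 3:
v_1 = (0, -2, -1, -1)ᵀ
v_2 = (0, 1, 1, 0)ᵀ
v_3 = (0, 1, 0, 0)ᵀ

Let N = A − (6)·I. We want v_3 with N^3 v_3 = 0 but N^2 v_3 ≠ 0; then v_{j-1} := N · v_j for j = 3, …, 2.

Pick v_3 = (0, 1, 0, 0)ᵀ.
Then v_2 = N · v_3 = (0, 1, 1, 0)ᵀ.
Then v_1 = N · v_2 = (0, -2, -1, -1)ᵀ.

Sanity check: (A − (6)·I) v_1 = (0, 0, 0, 0)ᵀ = 0. ✓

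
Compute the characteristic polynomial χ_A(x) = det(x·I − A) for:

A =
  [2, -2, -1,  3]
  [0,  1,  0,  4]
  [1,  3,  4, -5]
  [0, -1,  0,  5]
x^4 - 12*x^3 + 54*x^2 - 108*x + 81

Expanding det(x·I − A) (e.g. by cofactor expansion or by noting that A is similar to its Jordan form J, which has the same characteristic polynomial as A) gives
  χ_A(x) = x^4 - 12*x^3 + 54*x^2 - 108*x + 81
which factors as (x - 3)^4. The eigenvalues (with algebraic multiplicities) are λ = 3 with multiplicity 4.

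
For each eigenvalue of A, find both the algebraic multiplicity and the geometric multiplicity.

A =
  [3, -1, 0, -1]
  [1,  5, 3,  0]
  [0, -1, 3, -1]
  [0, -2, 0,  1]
λ = 3: alg = 4, geom = 2

Step 1 — factor the characteristic polynomial to read off the algebraic multiplicities:
  χ_A(x) = (x - 3)^4

Step 2 — compute geometric multiplicities via the rank-nullity identity g(λ) = n − rank(A − λI):
  rank(A − (3)·I) = 2, so dim ker(A − (3)·I) = n − 2 = 2

Summary:
  λ = 3: algebraic multiplicity = 4, geometric multiplicity = 2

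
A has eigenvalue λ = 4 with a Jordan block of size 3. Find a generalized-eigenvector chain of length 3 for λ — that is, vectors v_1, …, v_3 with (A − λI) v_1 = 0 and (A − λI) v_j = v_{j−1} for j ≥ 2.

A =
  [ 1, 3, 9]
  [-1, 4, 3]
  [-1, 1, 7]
A Jordan chain for λ = 4 of length 3:
v_1 = (-3, 0, -1)ᵀ
v_2 = (-3, -1, -1)ᵀ
v_3 = (1, 0, 0)ᵀ

Let N = A − (4)·I. We want v_3 with N^3 v_3 = 0 but N^2 v_3 ≠ 0; then v_{j-1} := N · v_j for j = 3, …, 2.

Pick v_3 = (1, 0, 0)ᵀ.
Then v_2 = N · v_3 = (-3, -1, -1)ᵀ.
Then v_1 = N · v_2 = (-3, 0, -1)ᵀ.

Sanity check: (A − (4)·I) v_1 = (0, 0, 0)ᵀ = 0. ✓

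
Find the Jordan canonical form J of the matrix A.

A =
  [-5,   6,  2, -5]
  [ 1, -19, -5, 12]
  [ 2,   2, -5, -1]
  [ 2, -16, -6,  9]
J_2(-5) ⊕ J_2(-5)

The characteristic polynomial is
  det(x·I − A) = x^4 + 20*x^3 + 150*x^2 + 500*x + 625 = (x + 5)^4

Eigenvalues and multiplicities (the geometric multiplicity of λ is n − rank(A − λI), which equals the number of Jordan blocks for λ):
  λ = -5: algebraic multiplicity = 4, geometric multiplicity = 2

Determining the block sizes for each eigenvalue:
  λ = -5: with am = 4 and gm = 2, the partition is not yet determined (e.g. several partitions of 4 into 2 parts exist). Let N = A − (-5)·I. Computing rank(N^1) = 2, rank(N^2) = 0; the number of blocks of size ≥ j is rank(N^{j−1}) − rank(N^j), giving [2, 2]. So we have 2 block(s) of size 2 → block sizes [2, 2]

Assembling the blocks gives a Jordan form
J =
  [-5,  1,  0,  0]
  [ 0, -5,  0,  0]
  [ 0,  0, -5,  1]
  [ 0,  0,  0, -5]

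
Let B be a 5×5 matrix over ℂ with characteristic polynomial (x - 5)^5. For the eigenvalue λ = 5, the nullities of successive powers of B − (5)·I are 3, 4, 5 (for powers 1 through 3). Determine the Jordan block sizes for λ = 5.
Block sizes for λ = 5: [3, 1, 1]

From the dimensions of kernels of powers, the number of Jordan blocks of size at least j is d_j − d_{j−1} where d_j = dim ker(N^j) (with d_0 = 0). Computing the differences gives [3, 1, 1].
The number of blocks of size exactly k is (#blocks of size ≥ k) − (#blocks of size ≥ k + 1), so the partition is: 2 block(s) of size 1, 1 block(s) of size 3.
In nonincreasing order the block sizes are [3, 1, 1].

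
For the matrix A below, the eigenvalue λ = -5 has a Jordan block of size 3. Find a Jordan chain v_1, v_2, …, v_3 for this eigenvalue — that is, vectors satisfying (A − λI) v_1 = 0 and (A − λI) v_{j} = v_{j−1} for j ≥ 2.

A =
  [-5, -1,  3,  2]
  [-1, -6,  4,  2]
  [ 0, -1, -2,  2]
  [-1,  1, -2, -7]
A Jordan chain for λ = -5 of length 3:
v_1 = (-1, -1, -1, 1)ᵀ
v_2 = (0, -1, 0, -1)ᵀ
v_3 = (1, 0, 0, 0)ᵀ

Let N = A − (-5)·I. We want v_3 with N^3 v_3 = 0 but N^2 v_3 ≠ 0; then v_{j-1} := N · v_j for j = 3, …, 2.

Pick v_3 = (1, 0, 0, 0)ᵀ.
Then v_2 = N · v_3 = (0, -1, 0, -1)ᵀ.
Then v_1 = N · v_2 = (-1, -1, -1, 1)ᵀ.

Sanity check: (A − (-5)·I) v_1 = (0, 0, 0, 0)ᵀ = 0. ✓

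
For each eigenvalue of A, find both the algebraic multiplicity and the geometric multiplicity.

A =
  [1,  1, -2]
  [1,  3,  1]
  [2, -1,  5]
λ = 3: alg = 3, geom = 1

Step 1 — factor the characteristic polynomial to read off the algebraic multiplicities:
  χ_A(x) = (x - 3)^3

Step 2 — compute geometric multiplicities via the rank-nullity identity g(λ) = n − rank(A − λI):
  rank(A − (3)·I) = 2, so dim ker(A − (3)·I) = n − 2 = 1

Summary:
  λ = 3: algebraic multiplicity = 3, geometric multiplicity = 1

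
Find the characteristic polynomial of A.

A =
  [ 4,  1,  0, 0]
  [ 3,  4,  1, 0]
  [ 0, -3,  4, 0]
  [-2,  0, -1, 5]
x^4 - 17*x^3 + 108*x^2 - 304*x + 320

Expanding det(x·I − A) (e.g. by cofactor expansion or by noting that A is similar to its Jordan form J, which has the same characteristic polynomial as A) gives
  χ_A(x) = x^4 - 17*x^3 + 108*x^2 - 304*x + 320
which factors as (x - 5)*(x - 4)^3. The eigenvalues (with algebraic multiplicities) are λ = 4 with multiplicity 3, λ = 5 with multiplicity 1.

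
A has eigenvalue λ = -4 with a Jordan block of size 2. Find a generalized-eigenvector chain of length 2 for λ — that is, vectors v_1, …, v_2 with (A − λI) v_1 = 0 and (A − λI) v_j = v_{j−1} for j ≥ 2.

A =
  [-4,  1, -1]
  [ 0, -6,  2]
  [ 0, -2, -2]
A Jordan chain for λ = -4 of length 2:
v_1 = (1, -2, -2)ᵀ
v_2 = (0, 1, 0)ᵀ

Let N = A − (-4)·I. We want v_2 with N^2 v_2 = 0 but N^1 v_2 ≠ 0; then v_{j-1} := N · v_j for j = 2, …, 2.

Pick v_2 = (0, 1, 0)ᵀ.
Then v_1 = N · v_2 = (1, -2, -2)ᵀ.

Sanity check: (A − (-4)·I) v_1 = (0, 0, 0)ᵀ = 0. ✓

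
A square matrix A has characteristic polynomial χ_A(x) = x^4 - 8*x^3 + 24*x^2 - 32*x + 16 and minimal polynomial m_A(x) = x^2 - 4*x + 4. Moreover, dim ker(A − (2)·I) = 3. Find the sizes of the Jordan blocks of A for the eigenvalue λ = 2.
Block sizes for λ = 2: [2, 1, 1]

Step 1 — from the characteristic polynomial, algebraic multiplicity of λ = 2 is 4. From dim ker(A − (2)·I) = 3, there are exactly 3 Jordan blocks for λ = 2.
Step 2 — from the minimal polynomial, the factor (x − 2)^2 tells us the largest block for λ = 2 has size 2.
Step 3 — with total size 4, 3 blocks, and largest block 2, the block sizes (in nonincreasing order) are [2, 1, 1].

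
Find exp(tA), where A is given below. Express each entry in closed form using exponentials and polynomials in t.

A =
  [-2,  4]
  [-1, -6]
e^{tA} =
  [2*t*exp(-4*t) + exp(-4*t), 4*t*exp(-4*t)]
  [-t*exp(-4*t), -2*t*exp(-4*t) + exp(-4*t)]

Strategy: write A = P · J · P⁻¹ where J is a Jordan canonical form, so e^{tA} = P · e^{tJ} · P⁻¹, and e^{tJ} can be computed block-by-block.

A has Jordan form
J =
  [-4,  1]
  [ 0, -4]
(up to reordering of blocks).

Per-block formulas:
  For a 2×2 Jordan block J_2(-4): exp(t · J_2(-4)) = e^(-4t)·(I + t·N), where N is the 2×2 nilpotent shift.

After assembling e^{tJ} and conjugating by P, we get:

e^{tA} =
  [2*t*exp(-4*t) + exp(-4*t), 4*t*exp(-4*t)]
  [-t*exp(-4*t), -2*t*exp(-4*t) + exp(-4*t)]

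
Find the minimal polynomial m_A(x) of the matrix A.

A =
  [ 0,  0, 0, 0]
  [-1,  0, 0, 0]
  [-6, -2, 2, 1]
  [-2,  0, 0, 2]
x^4 - 4*x^3 + 4*x^2

The characteristic polynomial is χ_A(x) = x^2*(x - 2)^2, so the eigenvalues are known. The minimal polynomial is
  m_A(x) = Π_λ (x − λ)^{k_λ}
where k_λ is the size of the *largest* Jordan block for λ (equivalently, the smallest k with (A − λI)^k v = 0 for every generalised eigenvector v of λ).

  λ = 0: largest Jordan block has size 2, contributing (x − 0)^2
  λ = 2: largest Jordan block has size 2, contributing (x − 2)^2

So m_A(x) = x^2*(x - 2)^2 = x^4 - 4*x^3 + 4*x^2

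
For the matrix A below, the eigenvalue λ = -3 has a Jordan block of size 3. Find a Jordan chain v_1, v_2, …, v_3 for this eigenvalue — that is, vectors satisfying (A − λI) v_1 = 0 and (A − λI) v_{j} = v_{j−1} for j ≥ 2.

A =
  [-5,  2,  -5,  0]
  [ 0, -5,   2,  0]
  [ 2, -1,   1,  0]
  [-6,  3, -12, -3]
A Jordan chain for λ = -3 of length 3:
v_1 = (-6, 4, 4, -12)ᵀ
v_2 = (-2, 0, 2, -6)ᵀ
v_3 = (1, 0, 0, 0)ᵀ

Let N = A − (-3)·I. We want v_3 with N^3 v_3 = 0 but N^2 v_3 ≠ 0; then v_{j-1} := N · v_j for j = 3, …, 2.

Pick v_3 = (1, 0, 0, 0)ᵀ.
Then v_2 = N · v_3 = (-2, 0, 2, -6)ᵀ.
Then v_1 = N · v_2 = (-6, 4, 4, -12)ᵀ.

Sanity check: (A − (-3)·I) v_1 = (0, 0, 0, 0)ᵀ = 0. ✓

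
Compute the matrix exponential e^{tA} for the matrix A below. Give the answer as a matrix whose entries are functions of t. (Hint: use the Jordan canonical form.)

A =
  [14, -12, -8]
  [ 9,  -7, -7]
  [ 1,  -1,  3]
e^{tA} =
  [2*t*exp(4*t) + 5*exp(4*t) - 4*exp(2*t), -2*t*exp(4*t) - 5*exp(4*t) + 5*exp(2*t), -2*t*exp(4*t) - 3*exp(4*t) + 3*exp(2*t)]
  [t*exp(4*t) + 4*exp(4*t) - 4*exp(2*t), -t*exp(4*t) - 4*exp(4*t) + 5*exp(2*t), -t*exp(4*t) - 3*exp(4*t) + 3*exp(2*t)]
  [t*exp(4*t), -t*exp(4*t), -t*exp(4*t) + exp(4*t)]

Strategy: write A = P · J · P⁻¹ where J is a Jordan canonical form, so e^{tA} = P · e^{tJ} · P⁻¹, and e^{tJ} can be computed block-by-block.

A has Jordan form
J =
  [2, 0, 0]
  [0, 4, 1]
  [0, 0, 4]
(up to reordering of blocks).

Per-block formulas:
  For a 1×1 block at λ = 2: exp(t · [2]) = [e^(2t)].
  For a 2×2 Jordan block J_2(4): exp(t · J_2(4)) = e^(4t)·(I + t·N), where N is the 2×2 nilpotent shift.

After assembling e^{tJ} and conjugating by P, we get:

e^{tA} =
  [2*t*exp(4*t) + 5*exp(4*t) - 4*exp(2*t), -2*t*exp(4*t) - 5*exp(4*t) + 5*exp(2*t), -2*t*exp(4*t) - 3*exp(4*t) + 3*exp(2*t)]
  [t*exp(4*t) + 4*exp(4*t) - 4*exp(2*t), -t*exp(4*t) - 4*exp(4*t) + 5*exp(2*t), -t*exp(4*t) - 3*exp(4*t) + 3*exp(2*t)]
  [t*exp(4*t), -t*exp(4*t), -t*exp(4*t) + exp(4*t)]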